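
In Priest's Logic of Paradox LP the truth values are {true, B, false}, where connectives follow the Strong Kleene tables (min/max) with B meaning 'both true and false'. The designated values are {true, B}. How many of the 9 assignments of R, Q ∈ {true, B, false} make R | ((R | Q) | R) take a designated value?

8

Of the 9 assignments, 8 give a value in {true, B}.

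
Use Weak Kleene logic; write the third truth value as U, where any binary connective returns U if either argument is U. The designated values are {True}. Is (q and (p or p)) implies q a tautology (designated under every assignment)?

No

Countermodel: q=True, p=U gives U, which is not designated.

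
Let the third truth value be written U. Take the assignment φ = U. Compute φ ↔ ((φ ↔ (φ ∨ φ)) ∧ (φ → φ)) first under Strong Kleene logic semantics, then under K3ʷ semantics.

U; U

In Strong Kleene logic: φ ∨ φ = U ∨ U = U
φ ↔ (φ ∨ φ) = U ↔ U = U
φ → φ = U → U = U  [¬U ∨ U]
(φ ↔ (φ ∨ φ)) ∧ (φ → φ) = U ∧ U = U
φ ↔ ((φ ↔ (φ ∨ φ)) ∧ (φ → φ)) = U ↔ U = U
In K3ʷ: φ ∨ φ = U ∨ U = U
φ ↔ (φ ∨ φ) = U ↔ U = U
φ → φ = U → U = U  [any arg is the third value ⇒ result is the third value]
(φ ↔ (φ ∨ φ)) ∧ (φ → φ) = U ∧ U = U
φ ↔ ((φ ↔ (φ ∨ φ)) ∧ (φ → φ)) = U ↔ U = U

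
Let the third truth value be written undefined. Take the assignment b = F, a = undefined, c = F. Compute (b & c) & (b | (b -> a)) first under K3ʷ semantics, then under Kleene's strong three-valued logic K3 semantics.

undefined; F

In K3ʷ: b & c = F & F = F
b -> a = F -> undefined = undefined  [any arg is the third value ⇒ result is the third value]
b | (b -> a) = F | undefined = undefined
(b & c) & (b | (b -> a)) = F & undefined = undefined
In Kleene's strong three-valued logic K3: b & c = F & F = F
b -> a = F -> undefined = T  [~F | undefined]
b | (b -> a) = F | T = T
(b & c) & (b | (b -> a)) = F & T = F
They differ because K3ʷ and Kleene's strong three-valued logic K3 treat undefined differently under the binary connectives.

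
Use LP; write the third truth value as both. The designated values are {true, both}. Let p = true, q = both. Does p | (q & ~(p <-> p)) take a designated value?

Yes

p <-> p = true <-> true = true
~(p <-> p) = ~true = false
q & ~(p <-> p) = both & false = false
p | (q & ~(p <-> p)) = true | false = true
true ∈ {true, both}.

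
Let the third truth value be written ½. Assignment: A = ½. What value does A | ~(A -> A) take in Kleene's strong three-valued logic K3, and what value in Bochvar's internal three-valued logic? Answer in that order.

In Kleene's strong three-valued logic K3: A -> A = ½ -> ½ = ½
~(A -> A) = ~½ = ½
A | ~(A -> A) = ½ | ½ = ½
In Bochvar's internal three-valued logic: A -> A = ½ -> ½ = ½  [any arg is the third value ⇒ result is the third value]
~(A -> A) = ~½ = ½
A | ~(A -> A) = ½ | ½ = ½

½; ½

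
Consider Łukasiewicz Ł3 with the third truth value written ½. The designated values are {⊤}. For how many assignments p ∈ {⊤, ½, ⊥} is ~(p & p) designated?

p=⊤: ⊥ ·
p=½: ½ ·
p=⊥: ⊤ ✓

1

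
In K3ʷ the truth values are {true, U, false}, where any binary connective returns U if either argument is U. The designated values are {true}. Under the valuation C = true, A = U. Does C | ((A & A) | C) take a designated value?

A & A = U & U = U
(A & A) | C = U | true = U
C | ((A & A) | C) = true | U = U
U ∉ {true}.

No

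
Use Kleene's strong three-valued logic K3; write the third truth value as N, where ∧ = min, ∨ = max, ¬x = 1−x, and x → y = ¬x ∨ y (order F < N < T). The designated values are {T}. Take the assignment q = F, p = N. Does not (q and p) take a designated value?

q and p = F and N = F
not (q and p) = not F = T
T ∈ {T}.

Yes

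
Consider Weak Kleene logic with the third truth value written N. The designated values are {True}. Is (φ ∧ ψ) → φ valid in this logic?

Countermodel: φ=True, ψ=N gives N, which is not designated.

No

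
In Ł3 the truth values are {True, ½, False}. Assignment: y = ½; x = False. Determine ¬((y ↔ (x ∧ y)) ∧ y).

x ∧ y = False ∧ ½ = False
y ↔ (x ∧ y) = ½ ↔ False = ½  [1 − |½−0|]
(y ↔ (x ∧ y)) ∧ y = ½ ∧ ½ = ½
¬((y ↔ (x ∧ y)) ∧ y) = ¬½ = ½

½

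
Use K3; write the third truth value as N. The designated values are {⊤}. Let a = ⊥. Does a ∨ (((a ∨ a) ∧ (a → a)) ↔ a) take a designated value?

a ∨ a = ⊥ ∨ ⊥ = ⊥
a → a = ⊥ → ⊥ = ⊤
(a ∨ a) ∧ (a → a) = ⊥ ∧ ⊤ = ⊥
((a ∨ a) ∧ (a → a)) ↔ a = ⊥ ↔ ⊥ = ⊤
a ∨ (((a ∨ a) ∧ (a → a)) ↔ a) = ⊥ ∨ ⊤ = ⊤
⊤ ∈ {⊤}.

Yes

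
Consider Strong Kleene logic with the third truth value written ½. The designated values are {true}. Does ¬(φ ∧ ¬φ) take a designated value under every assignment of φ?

No

Countermodel: φ=½ gives ½, which is not designated.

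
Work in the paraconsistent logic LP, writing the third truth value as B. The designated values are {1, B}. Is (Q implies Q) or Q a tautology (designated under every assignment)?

Yes

Every assignment of Q over {1, B, 0} gives a value in {1, B}.
In particular, with Q=B: (Q implies Q) or Q = B.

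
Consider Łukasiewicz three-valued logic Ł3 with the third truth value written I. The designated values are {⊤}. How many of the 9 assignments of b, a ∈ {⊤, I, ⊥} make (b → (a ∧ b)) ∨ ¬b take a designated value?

Of the 9 assignments, 6 give a value in {⊤}.

6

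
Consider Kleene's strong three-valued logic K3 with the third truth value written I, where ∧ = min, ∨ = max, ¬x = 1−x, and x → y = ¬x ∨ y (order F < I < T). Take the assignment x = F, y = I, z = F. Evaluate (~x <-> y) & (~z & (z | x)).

F

~x = ~F = T
~x <-> y = T <-> I = I
~z = ~F = T
z | x = F | F = F
~z & (z | x) = T & F = F
(~x <-> y) & (~z & (z | x)) = I & F = F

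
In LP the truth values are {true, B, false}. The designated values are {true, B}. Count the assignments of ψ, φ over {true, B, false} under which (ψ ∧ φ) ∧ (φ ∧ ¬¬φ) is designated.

Designated under: (ψ=true, φ=true); (ψ=true, φ=B); (ψ=B, φ=true); (ψ=B, φ=B).

4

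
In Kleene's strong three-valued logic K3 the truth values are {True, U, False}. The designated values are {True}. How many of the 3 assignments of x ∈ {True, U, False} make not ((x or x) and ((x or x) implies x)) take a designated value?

1

x=True: False ·
x=U: U ·
x=False: True ✓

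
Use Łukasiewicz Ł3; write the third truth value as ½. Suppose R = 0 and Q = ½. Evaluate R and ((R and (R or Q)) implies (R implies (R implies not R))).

R or Q = 0 or ½ = ½
R and (R or Q) = 0 and ½ = 0
not R = not 0 = 1
R implies not R = 0 implies 1 = 1
R implies (R implies not R) = 0 implies 1 = 1
(R and (R or Q)) implies (R implies (R implies not R)) = 0 implies 1 = 1
R and ((R and (R or Q)) implies (R implies (R implies not R))) = 0 and 1 = 0

0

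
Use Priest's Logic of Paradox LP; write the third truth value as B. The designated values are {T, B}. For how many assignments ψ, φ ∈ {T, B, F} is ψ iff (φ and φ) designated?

Of the 9 assignments, 7 give a value in {T, B}.

7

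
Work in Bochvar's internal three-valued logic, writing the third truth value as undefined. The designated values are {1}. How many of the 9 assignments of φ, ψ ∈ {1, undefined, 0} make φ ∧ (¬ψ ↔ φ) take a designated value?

1

Designated under: (φ=1, ψ=0).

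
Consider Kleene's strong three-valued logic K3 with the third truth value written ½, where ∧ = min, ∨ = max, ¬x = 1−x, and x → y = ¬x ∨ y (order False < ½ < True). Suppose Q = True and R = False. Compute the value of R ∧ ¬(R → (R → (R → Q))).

False

R → Q = False → True = True
R → (R → Q) = False → True = True
R → (R → (R → Q)) = False → True = True
¬(R → (R → (R → Q))) = ¬True = False
R ∧ ¬(R → (R → (R → Q))) = False ∧ False = False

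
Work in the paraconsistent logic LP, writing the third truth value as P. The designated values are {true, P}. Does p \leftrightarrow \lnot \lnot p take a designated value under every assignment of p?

Yes

Every assignment of p over {true, P, false} gives a value in {true, P}.
In particular, with p=P: p \leftrightarrow \lnot \lnot p = P.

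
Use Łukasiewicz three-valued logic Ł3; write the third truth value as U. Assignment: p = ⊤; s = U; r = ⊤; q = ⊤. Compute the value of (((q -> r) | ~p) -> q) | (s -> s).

⊤

q -> r = ⊤ -> ⊤ = ⊤
~p = ~⊤ = ⊥
(q -> r) | ~p = ⊤ | ⊥ = ⊤
((q -> r) | ~p) -> q = ⊤ -> ⊤ = ⊤
s -> s = U -> U = ⊤  [min(1, 1−½+½)]
(((q -> r) | ~p) -> q) | (s -> s) = ⊤ | ⊤ = ⊤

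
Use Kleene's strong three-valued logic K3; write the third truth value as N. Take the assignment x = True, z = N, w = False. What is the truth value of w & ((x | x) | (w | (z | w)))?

x | x = True | True = True
z | w = N | False = N
w | (z | w) = False | N = N
(x | x) | (w | (z | w)) = True | N = True
w & ((x | x) | (w | (z | w))) = False & True = False

False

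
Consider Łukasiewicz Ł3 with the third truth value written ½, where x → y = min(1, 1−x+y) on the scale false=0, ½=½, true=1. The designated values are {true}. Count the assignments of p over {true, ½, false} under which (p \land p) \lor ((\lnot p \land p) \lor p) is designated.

1

p=true: true ✓
p=½: ½ ·
p=false: false ·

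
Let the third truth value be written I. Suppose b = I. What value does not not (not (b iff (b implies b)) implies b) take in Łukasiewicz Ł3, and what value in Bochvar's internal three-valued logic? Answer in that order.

In Łukasiewicz Ł3: b implies b = I implies I = true
b iff (b implies b) = I iff true = I
not (b iff (b implies b)) = not I = I
not (b iff (b implies b)) implies b = I implies I = true
not (not (b iff (b implies b)) implies b) = not true = false
not not (not (b iff (b implies b)) implies b) = not false = true
In Bochvar's internal three-valued logic: b implies b = I implies I = I  [any arg is the third value ⇒ result is the third value]
b iff (b implies b) = I iff I = I
not (b iff (b implies b)) = not I = I
not (b iff (b implies b)) implies b = I implies I = I
not (not (b iff (b implies b)) implies b) = not I = I
not not (not (b iff (b implies b)) implies b) = not I = I
They differ because Łukasiewicz Ł3 and Bochvar's internal three-valued logic treat I differently under the binary connectives.

true; I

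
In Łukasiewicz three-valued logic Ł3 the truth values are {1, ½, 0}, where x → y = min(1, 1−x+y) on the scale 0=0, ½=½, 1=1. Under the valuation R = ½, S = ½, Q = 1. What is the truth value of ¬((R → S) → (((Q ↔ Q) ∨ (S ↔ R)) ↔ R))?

R → S = ½ → ½ = 1  [min(1, 1−½+½)]
Q ↔ Q = 1 ↔ 1 = 1
S ↔ R = ½ ↔ ½ = 1
(Q ↔ Q) ∨ (S ↔ R) = 1 ∨ 1 = 1
((Q ↔ Q) ∨ (S ↔ R)) ↔ R = 1 ↔ ½ = ½
(R → S) → (((Q ↔ Q) ∨ (S ↔ R)) ↔ R) = 1 → ½ = ½
¬((R → S) → (((Q ↔ Q) ∨ (S ↔ R)) ↔ R)) = ¬½ = ½

½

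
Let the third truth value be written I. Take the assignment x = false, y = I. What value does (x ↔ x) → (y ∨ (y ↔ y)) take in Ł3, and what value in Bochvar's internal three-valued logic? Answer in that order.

true; I

In Ł3: x ↔ x = false ↔ false = true
y ↔ y = I ↔ I = true  [1 − |½−½|]
y ∨ (y ↔ y) = I ∨ true = true
(x ↔ x) → (y ∨ (y ↔ y)) = true → true = true
In Bochvar's internal three-valued logic: x ↔ x = false ↔ false = true
y ↔ y = I ↔ I = I
y ∨ (y ↔ y) = I ∨ I = I
(x ↔ x) → (y ∨ (y ↔ y)) = true → I = I  [any arg is the third value ⇒ result is the third value]
They differ because Ł3 and Bochvar's internal three-valued logic treat I differently under the binary connectives.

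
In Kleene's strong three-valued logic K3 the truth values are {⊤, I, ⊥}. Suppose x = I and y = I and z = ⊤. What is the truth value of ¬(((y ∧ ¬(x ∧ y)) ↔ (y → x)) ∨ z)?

⊥

x ∧ y = I ∧ I = I
¬(x ∧ y) = ¬I = I
y ∧ ¬(x ∧ y) = I ∧ I = I
y → x = I → I = I  [¬I ∨ I]
(y ∧ ¬(x ∧ y)) ↔ (y → x) = I ↔ I = I
((y ∧ ¬(x ∧ y)) ↔ (y → x)) ∨ z = I ∨ ⊤ = ⊤
¬(((y ∧ ¬(x ∧ y)) ↔ (y → x)) ∨ z) = ¬⊤ = ⊥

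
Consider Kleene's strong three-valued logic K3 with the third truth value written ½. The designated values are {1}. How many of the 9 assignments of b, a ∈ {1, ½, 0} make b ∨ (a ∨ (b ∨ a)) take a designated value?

Of the 9 assignments, 5 give a value in {1}.

5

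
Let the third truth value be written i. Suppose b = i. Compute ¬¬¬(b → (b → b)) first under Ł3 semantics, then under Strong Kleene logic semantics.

In Ł3: b → b = i → i = T  [min(1, 1−½+½)]
b → (b → b) = i → T = T
¬(b → (b → b)) = ¬T = F
¬¬(b → (b → b)) = ¬F = T
¬¬¬(b → (b → b)) = ¬T = F
In Strong Kleene logic: b → b = i → i = i  [¬i ∨ i]
b → (b → b) = i → i = i
¬(b → (b → b)) = ¬i = i
¬¬(b → (b → b)) = ¬i = i
¬¬¬(b → (b → b)) = ¬i = i
They differ because Ł3 and Strong Kleene logic treat i differently under implication.

F; i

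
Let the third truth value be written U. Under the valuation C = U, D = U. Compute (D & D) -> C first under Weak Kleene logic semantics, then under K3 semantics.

In Weak Kleene logic: D & D = U & U = U
(D & D) -> C = U -> U = U  [any arg is the third value ⇒ result is the third value]
In K3: D & D = U & U = U
(D & D) -> C = U -> U = U  [~U | U]

U; U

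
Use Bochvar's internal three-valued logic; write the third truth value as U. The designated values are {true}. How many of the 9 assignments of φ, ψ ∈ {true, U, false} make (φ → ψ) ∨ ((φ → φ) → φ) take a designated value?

4

Designated under: (φ=true, ψ=true); (φ=true, ψ=false); (φ=false, ψ=true); (φ=false, ψ=false).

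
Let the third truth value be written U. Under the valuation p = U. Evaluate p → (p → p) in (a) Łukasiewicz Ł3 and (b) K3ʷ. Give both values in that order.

In Łukasiewicz Ł3: p → p = U → U = ⊤  [min(1, 1−½+½)]
p → (p → p) = U → ⊤ = ⊤
In K3ʷ: p → p = U → U = U  [any arg is the third value ⇒ result is the third value]
p → (p → p) = U → U = U
They differ because Łukasiewicz Ł3 and K3ʷ treat U differently under the binary connectives.

⊤; U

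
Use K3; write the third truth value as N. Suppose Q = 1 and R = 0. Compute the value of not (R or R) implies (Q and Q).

1

R or R = 0 or 0 = 0
not (R or R) = not 0 = 1
Q and Q = 1 and 1 = 1
not (R or R) implies (Q and Q) = 1 implies 1 = 1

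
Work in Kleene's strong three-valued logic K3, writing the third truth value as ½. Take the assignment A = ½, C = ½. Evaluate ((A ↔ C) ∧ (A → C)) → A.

A ↔ C = ½ ↔ ½ = ½
A → C = ½ → ½ = ½  [¬½ ∨ ½]
(A ↔ C) ∧ (A → C) = ½ ∧ ½ = ½
((A ↔ C) ∧ (A → C)) → A = ½ → ½ = ½

½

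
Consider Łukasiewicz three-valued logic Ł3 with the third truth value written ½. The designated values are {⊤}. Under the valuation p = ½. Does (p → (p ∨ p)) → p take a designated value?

No

p ∨ p = ½ ∨ ½ = ½
p → (p ∨ p) = ½ → ½ = ⊤
(p → (p ∨ p)) → p = ⊤ → ½ = ½
½ ∉ {⊤}.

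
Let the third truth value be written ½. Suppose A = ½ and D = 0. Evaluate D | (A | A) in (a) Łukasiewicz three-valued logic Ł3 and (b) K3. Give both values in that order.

½; ½

In Łukasiewicz three-valued logic Ł3: A | A = ½ | ½ = ½
D | (A | A) = 0 | ½ = ½
In K3: A | A = ½ | ½ = ½
D | (A | A) = 0 | ½ = ½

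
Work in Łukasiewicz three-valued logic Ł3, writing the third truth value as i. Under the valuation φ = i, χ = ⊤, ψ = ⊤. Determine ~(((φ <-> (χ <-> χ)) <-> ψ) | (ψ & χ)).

⊥

χ <-> χ = ⊤ <-> ⊤ = ⊤
φ <-> (χ <-> χ) = i <-> ⊤ = i  [1 − |½−1|]
(φ <-> (χ <-> χ)) <-> ψ = i <-> ⊤ = i
ψ & χ = ⊤ & ⊤ = ⊤
((φ <-> (χ <-> χ)) <-> ψ) | (ψ & χ) = i | ⊤ = ⊤
~(((φ <-> (χ <-> χ)) <-> ψ) | (ψ & χ)) = ~⊤ = ⊥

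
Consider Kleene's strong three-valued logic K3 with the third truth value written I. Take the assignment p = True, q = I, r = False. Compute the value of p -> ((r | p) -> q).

I

r | p = False | True = True
(r | p) -> q = True -> I = I  [~True | I]
p -> ((r | p) -> q) = True -> I = I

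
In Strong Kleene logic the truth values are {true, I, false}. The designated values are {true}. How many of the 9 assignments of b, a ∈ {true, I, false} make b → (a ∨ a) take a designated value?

Of the 9 assignments, 5 give a value in {true}.

5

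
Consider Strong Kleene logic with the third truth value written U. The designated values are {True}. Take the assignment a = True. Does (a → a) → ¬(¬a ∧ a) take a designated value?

Yes

a → a = True → True = True
¬a = ¬True = False
¬a ∧ a = False ∧ True = False
¬(¬a ∧ a) = ¬False = True
(a → a) → ¬(¬a ∧ a) = True → True = True
True ∈ {True}.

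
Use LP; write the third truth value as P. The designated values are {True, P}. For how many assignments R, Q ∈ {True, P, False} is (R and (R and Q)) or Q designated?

6

Of the 9 assignments, 6 give a value in {True, P}.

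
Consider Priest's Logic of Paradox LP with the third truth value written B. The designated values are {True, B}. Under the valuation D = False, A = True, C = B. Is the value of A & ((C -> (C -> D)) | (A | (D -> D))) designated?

Yes

C -> D = B -> False = B  [~B | False]
C -> (C -> D) = B -> B = B
D -> D = False -> False = True
A | (D -> D) = True | True = True
(C -> (C -> D)) | (A | (D -> D)) = B | True = True
A & ((C -> (C -> D)) | (A | (D -> D))) = True & True = True
True ∈ {True, B}.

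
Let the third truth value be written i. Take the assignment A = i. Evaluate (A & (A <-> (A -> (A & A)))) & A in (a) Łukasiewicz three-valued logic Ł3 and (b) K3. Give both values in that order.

i; i

In Łukasiewicz three-valued logic Ł3: A & A = i & i = i
A -> (A & A) = i -> i = T
A <-> (A -> (A & A)) = i <-> T = i
A & (A <-> (A -> (A & A))) = i & i = i
(A & (A <-> (A -> (A & A)))) & A = i & i = i
In K3: A & A = i & i = i
A -> (A & A) = i -> i = i
A <-> (A -> (A & A)) = i <-> i = i
A & (A <-> (A -> (A & A))) = i & i = i
(A & (A <-> (A -> (A & A)))) & A = i & i = i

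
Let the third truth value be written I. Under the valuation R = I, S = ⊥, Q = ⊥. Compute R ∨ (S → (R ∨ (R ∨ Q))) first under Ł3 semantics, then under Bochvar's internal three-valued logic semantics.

In Ł3: R ∨ Q = I ∨ ⊥ = I
R ∨ (R ∨ Q) = I ∨ I = I
S → (R ∨ (R ∨ Q)) = ⊥ → I = ⊤  [min(1, 1−0+½)]
R ∨ (S → (R ∨ (R ∨ Q))) = I ∨ ⊤ = ⊤
In Bochvar's internal three-valued logic: R ∨ Q = I ∨ ⊥ = I
R ∨ (R ∨ Q) = I ∨ I = I
S → (R ∨ (R ∨ Q)) = ⊥ → I = I  [any arg is the third value ⇒ result is the third value]
R ∨ (S → (R ∨ (R ∨ Q))) = I ∨ I = I
They differ because Ł3 and Bochvar's internal three-valued logic treat I differently under the binary connectives.

⊤; I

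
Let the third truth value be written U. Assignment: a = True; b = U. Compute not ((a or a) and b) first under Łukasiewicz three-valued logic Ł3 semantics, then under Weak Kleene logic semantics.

In Łukasiewicz three-valued logic Ł3: a or a = True or True = True
(a or a) and b = True and U = U
not ((a or a) and b) = not U = U
In Weak Kleene logic: a or a = True or True = True
(a or a) and b = True and U = U
not ((a or a) and b) = not U = U

U; U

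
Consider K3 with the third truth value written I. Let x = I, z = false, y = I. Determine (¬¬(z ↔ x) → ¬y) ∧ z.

false

z ↔ x = false ↔ I = I
¬(z ↔ x) = ¬I = I
¬¬(z ↔ x) = ¬I = I
¬y = ¬I = I
¬¬(z ↔ x) → ¬y = I → I = I  [¬I ∨ I]
(¬¬(z ↔ x) → ¬y) ∧ z = I ∧ false = false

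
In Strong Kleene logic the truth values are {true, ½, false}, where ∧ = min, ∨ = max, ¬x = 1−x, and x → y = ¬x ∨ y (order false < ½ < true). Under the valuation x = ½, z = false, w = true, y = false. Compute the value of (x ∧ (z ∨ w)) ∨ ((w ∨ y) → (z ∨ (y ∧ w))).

z ∨ w = false ∨ true = true
x ∧ (z ∨ w) = ½ ∧ true = ½
w ∨ y = true ∨ false = true
y ∧ w = false ∧ true = false
z ∨ (y ∧ w) = false ∨ false = false
(w ∨ y) → (z ∨ (y ∧ w)) = true → false = false
(x ∧ (z ∨ w)) ∨ ((w ∨ y) → (z ∨ (y ∧ w))) = ½ ∨ false = ½

½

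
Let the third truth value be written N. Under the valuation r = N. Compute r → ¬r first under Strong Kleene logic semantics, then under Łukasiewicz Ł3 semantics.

N; T

In Strong Kleene logic: ¬r = ¬N = N
r → ¬r = N → N = N
In Łukasiewicz Ł3: ¬r = ¬N = N
r → ¬r = N → N = T  [min(1, 1−½+½)]
They differ because Strong Kleene logic and Łukasiewicz Ł3 treat N differently under implication.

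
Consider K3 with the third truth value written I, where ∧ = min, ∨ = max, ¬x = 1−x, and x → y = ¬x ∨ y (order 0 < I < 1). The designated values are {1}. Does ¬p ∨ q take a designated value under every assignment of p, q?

No

Countermodel: p=1, q=I gives I, which is not designated.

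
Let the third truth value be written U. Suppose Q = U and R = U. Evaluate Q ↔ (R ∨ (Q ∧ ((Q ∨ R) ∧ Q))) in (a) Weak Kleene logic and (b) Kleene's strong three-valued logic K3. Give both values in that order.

U; U

In Weak Kleene logic: Q ∨ R = U ∨ U = U
(Q ∨ R) ∧ Q = U ∧ U = U
Q ∧ ((Q ∨ R) ∧ Q) = U ∧ U = U
R ∨ (Q ∧ ((Q ∨ R) ∧ Q)) = U ∨ U = U
Q ↔ (R ∨ (Q ∧ ((Q ∨ R) ∧ Q))) = U ↔ U = U
In Kleene's strong three-valued logic K3: Q ∨ R = U ∨ U = U
(Q ∨ R) ∧ Q = U ∧ U = U
Q ∧ ((Q ∨ R) ∧ Q) = U ∧ U = U
R ∨ (Q ∧ ((Q ∨ R) ∧ Q)) = U ∨ U = U
Q ↔ (R ∨ (Q ∧ ((Q ∨ R) ∧ Q))) = U ↔ U = U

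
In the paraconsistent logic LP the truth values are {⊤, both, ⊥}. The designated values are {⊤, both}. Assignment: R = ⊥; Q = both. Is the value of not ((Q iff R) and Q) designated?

Q iff R = both iff ⊥ = both
(Q iff R) and Q = both and both = both
not ((Q iff R) and Q) = not both = both
both ∈ {⊤, both}.

Yes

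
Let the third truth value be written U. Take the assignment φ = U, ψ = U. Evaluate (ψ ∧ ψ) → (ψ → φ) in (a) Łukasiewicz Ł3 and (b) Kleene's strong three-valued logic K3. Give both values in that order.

T; U

In Łukasiewicz Ł3: ψ ∧ ψ = U ∧ U = U
ψ → φ = U → U = T  [min(1, 1−½+½)]
(ψ ∧ ψ) → (ψ → φ) = U → T = T
In Kleene's strong three-valued logic K3: ψ ∧ ψ = U ∧ U = U
ψ → φ = U → U = U  [¬U ∨ U]
(ψ ∧ ψ) → (ψ → φ) = U → U = U
They differ because Łukasiewicz Ł3 and Kleene's strong three-valued logic K3 treat U differently under implication.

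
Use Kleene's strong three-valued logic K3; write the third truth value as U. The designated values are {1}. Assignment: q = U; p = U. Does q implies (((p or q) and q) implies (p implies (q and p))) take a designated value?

p or q = U or U = U
(p or q) and q = U and U = U
q and p = U and U = U
p implies (q and p) = U implies U = U  [not U or U]
((p or q) and q) implies (p implies (q and p)) = U implies U = U
q implies (((p or q) and q) implies (p implies (q and p))) = U implies U = U
U ∉ {1}.

No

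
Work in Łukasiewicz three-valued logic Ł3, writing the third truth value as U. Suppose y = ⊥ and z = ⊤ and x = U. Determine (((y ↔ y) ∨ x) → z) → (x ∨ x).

y ↔ y = ⊥ ↔ ⊥ = ⊤
(y ↔ y) ∨ x = ⊤ ∨ U = ⊤
((y ↔ y) ∨ x) → z = ⊤ → ⊤ = ⊤
x ∨ x = U ∨ U = U
(((y ↔ y) ∨ x) → z) → (x ∨ x) = ⊤ → U = U

U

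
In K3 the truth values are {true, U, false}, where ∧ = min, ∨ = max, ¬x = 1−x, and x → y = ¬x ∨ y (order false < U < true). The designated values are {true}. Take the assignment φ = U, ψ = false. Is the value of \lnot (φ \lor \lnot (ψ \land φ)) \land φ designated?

ψ \land φ = false \land U = false
\lnot (ψ \land φ) = \lnot false = true
φ \lor \lnot (ψ \land φ) = U \lor true = true
\lnot (φ \lor \lnot (ψ \land φ)) = \lnot true = false
\lnot (φ \lor \lnot (ψ \land φ)) \land φ = false \land U = false
false ∉ {true}.

No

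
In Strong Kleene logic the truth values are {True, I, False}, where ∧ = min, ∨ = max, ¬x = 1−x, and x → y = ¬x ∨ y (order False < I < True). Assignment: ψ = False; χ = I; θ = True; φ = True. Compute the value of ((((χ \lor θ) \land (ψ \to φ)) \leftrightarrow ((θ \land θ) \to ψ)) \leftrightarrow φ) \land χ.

False

χ \lor θ = I \lor True = True
ψ \to φ = False \to True = True
(χ \lor θ) \land (ψ \to φ) = True \land True = True
θ \land θ = True \land True = True
(θ \land θ) \to ψ = True \to False = False
((χ \lor θ) \land (ψ \to φ)) \leftrightarrow ((θ \land θ) \to ψ) = True \leftrightarrow False = False
(((χ \lor θ) \land (ψ \to φ)) \leftrightarrow ((θ \land θ) \to ψ)) \leftrightarrow φ = False \leftrightarrow True = False
((((χ \lor θ) \land (ψ \to φ)) \leftrightarrow ((θ \land θ) \to ψ)) \leftrightarrow φ) \land χ = False \land I = False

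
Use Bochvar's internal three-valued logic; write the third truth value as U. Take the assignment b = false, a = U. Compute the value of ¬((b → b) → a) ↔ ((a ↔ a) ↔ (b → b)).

U

b → b = false → false = true
(b → b) → a = true → U = U  [any arg is the third value ⇒ result is the third value]
¬((b → b) → a) = ¬U = U
a ↔ a = U ↔ U = U
b → b = false → false = true
(a ↔ a) ↔ (b → b) = U ↔ true = U
¬((b → b) → a) ↔ ((a ↔ a) ↔ (b → b)) = U ↔ U = U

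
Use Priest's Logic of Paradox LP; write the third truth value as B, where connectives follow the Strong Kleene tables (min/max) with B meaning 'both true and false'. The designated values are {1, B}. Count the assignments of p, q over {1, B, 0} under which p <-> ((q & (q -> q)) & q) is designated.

Of the 9 assignments, 7 give a value in {1, B}.

7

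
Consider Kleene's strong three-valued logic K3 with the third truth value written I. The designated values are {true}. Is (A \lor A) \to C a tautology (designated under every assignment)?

No

Countermodel: A=true, C=I gives I, which is not designated.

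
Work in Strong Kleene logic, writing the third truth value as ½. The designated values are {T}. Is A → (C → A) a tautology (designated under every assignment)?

No

Countermodel: A=½, C=T gives ½, which is not designated.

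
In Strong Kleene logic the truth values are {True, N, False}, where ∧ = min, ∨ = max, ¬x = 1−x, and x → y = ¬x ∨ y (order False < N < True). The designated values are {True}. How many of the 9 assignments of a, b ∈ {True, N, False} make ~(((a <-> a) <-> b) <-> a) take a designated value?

Designated under: (a=True, b=False); (a=False, b=True).

2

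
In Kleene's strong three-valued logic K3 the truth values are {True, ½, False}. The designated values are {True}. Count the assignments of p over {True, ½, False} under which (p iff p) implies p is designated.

1

p=True: True ✓
p=½: ½ ·
p=False: False ·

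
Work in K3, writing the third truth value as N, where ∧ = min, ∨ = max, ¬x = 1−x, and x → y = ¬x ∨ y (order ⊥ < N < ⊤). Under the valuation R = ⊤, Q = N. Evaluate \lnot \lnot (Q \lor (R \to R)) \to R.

⊤

R \to R = ⊤ \to ⊤ = ⊤
Q \lor (R \to R) = N \lor ⊤ = ⊤
\lnot (Q \lor (R \to R)) = \lnot ⊤ = ⊥
\lnot \lnot (Q \lor (R \to R)) = \lnot ⊥ = ⊤
\lnot \lnot (Q \lor (R \to R)) \to R = ⊤ \to ⊤ = ⊤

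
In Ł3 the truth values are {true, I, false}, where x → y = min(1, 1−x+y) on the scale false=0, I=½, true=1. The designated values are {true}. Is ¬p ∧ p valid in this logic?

Countermodel: p=true gives false, which is not designated.

No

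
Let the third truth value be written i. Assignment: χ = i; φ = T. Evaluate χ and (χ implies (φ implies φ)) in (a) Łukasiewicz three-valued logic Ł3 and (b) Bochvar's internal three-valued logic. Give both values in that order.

In Łukasiewicz three-valued logic Ł3: φ implies φ = T implies T = T
χ implies (φ implies φ) = i implies T = T  [min(1, 1−½+1)]
χ and (χ implies (φ implies φ)) = i and T = i
In Bochvar's internal three-valued logic: φ implies φ = T implies T = T
χ implies (φ implies φ) = i implies T = i  [any arg is the third value ⇒ result is the third value]
χ and (χ implies (φ implies φ)) = i and i = i

i; i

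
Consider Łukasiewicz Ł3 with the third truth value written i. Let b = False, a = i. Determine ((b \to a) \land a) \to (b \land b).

i

b \to a = False \to i = True
(b \to a) \land a = True \land i = i
b \land b = False \land False = False
((b \to a) \land a) \to (b \land b) = i \to False = i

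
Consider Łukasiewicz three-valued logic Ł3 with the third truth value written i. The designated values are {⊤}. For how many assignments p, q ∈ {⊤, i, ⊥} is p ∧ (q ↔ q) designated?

3

Designated under: (p=⊤, q=⊤); (p=⊤, q=i); (p=⊤, q=⊥).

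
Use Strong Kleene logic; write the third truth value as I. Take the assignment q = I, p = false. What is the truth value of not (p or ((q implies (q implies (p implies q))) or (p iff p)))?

false

p implies q = false implies I = true  [not false or I]
q implies (p implies q) = I implies true = true
q implies (q implies (p implies q)) = I implies true = true
p iff p = false iff false = true
(q implies (q implies (p implies q))) or (p iff p) = true or true = true
p or ((q implies (q implies (p implies q))) or (p iff p)) = false or true = true
not (p or ((q implies (q implies (p implies q))) or (p iff p))) = not true = false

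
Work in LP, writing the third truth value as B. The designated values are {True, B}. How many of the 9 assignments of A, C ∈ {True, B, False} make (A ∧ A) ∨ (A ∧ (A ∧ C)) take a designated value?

Of the 9 assignments, 6 give a value in {True, B}.

6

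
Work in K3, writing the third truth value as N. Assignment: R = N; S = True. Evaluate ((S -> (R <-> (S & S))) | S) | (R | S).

S & S = True & True = True
R <-> (S & S) = N <-> True = N
S -> (R <-> (S & S)) = True -> N = N  [~True | N]
(S -> (R <-> (S & S))) | S = N | True = True
R | S = N | True = True
((S -> (R <-> (S & S))) | S) | (R | S) = True | True = True

True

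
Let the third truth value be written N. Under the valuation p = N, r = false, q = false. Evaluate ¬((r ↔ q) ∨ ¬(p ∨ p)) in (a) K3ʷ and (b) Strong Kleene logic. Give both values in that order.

In K3ʷ: r ↔ q = false ↔ false = true
p ∨ p = N ∨ N = N
¬(p ∨ p) = ¬N = N
(r ↔ q) ∨ ¬(p ∨ p) = true ∨ N = N
¬((r ↔ q) ∨ ¬(p ∨ p)) = ¬N = N
In Strong Kleene logic: r ↔ q = false ↔ false = true
p ∨ p = N ∨ N = N
¬(p ∨ p) = ¬N = N
(r ↔ q) ∨ ¬(p ∨ p) = true ∨ N = true
¬((r ↔ q) ∨ ¬(p ∨ p)) = ¬true = false
They differ because K3ʷ and Strong Kleene logic treat N differently under the binary connectives.

N; false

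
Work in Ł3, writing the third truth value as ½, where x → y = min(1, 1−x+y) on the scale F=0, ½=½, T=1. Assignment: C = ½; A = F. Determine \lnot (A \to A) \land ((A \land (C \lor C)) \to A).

A \to A = F \to F = T
\lnot (A \to A) = \lnot T = F
C \lor C = ½ \lor ½ = ½
A \land (C \lor C) = F \land ½ = F
(A \land (C \lor C)) \to A = F \to F = T
\lnot (A \to A) \land ((A \land (C \lor C)) \to A) = F \land T = F

F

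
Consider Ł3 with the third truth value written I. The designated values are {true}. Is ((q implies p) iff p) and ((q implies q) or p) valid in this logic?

Countermodel: q=I, p=I gives I, which is not designated.

No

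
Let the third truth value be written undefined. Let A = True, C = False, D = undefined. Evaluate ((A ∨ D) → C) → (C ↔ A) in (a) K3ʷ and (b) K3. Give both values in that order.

undefined; True

In K3ʷ: A ∨ D = True ∨ undefined = undefined
(A ∨ D) → C = undefined → False = undefined  [any arg is the third value ⇒ result is the third value]
C ↔ A = False ↔ True = False
((A ∨ D) → C) → (C ↔ A) = undefined → False = undefined
In K3: A ∨ D = True ∨ undefined = True
(A ∨ D) → C = True → False = False
C ↔ A = False ↔ True = False
((A ∨ D) → C) → (C ↔ A) = False → False = True
They differ because K3ʷ and K3 treat undefined differently under the binary connectives.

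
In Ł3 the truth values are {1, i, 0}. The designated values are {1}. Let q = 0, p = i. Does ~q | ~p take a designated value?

~q = ~0 = 1
~p = ~i = i
~q | ~p = 1 | i = 1
1 ∈ {1}.

Yes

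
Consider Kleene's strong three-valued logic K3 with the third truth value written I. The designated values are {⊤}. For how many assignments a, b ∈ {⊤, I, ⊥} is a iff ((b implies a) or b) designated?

Designated under: (a=⊤, b=⊤); (a=⊤, b=I); (a=⊤, b=⊥).

3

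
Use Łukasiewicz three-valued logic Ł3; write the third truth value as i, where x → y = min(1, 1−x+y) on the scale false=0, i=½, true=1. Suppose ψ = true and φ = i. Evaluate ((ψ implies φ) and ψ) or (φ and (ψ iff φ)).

ψ implies φ = true implies i = i  [min(1, 1−1+½)]
(ψ implies φ) and ψ = i and true = i
ψ iff φ = true iff i = i
φ and (ψ iff φ) = i and i = i
((ψ implies φ) and ψ) or (φ and (ψ iff φ)) = i or i = i

i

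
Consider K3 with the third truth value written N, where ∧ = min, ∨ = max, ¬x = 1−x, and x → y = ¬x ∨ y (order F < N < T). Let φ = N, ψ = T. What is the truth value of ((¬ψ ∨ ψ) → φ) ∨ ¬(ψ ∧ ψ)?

N

¬ψ = ¬T = F
¬ψ ∨ ψ = F ∨ T = T
(¬ψ ∨ ψ) → φ = T → N = N
ψ ∧ ψ = T ∧ T = T
¬(ψ ∧ ψ) = ¬T = F
((¬ψ ∨ ψ) → φ) ∨ ¬(ψ ∧ ψ) = N ∨ F = N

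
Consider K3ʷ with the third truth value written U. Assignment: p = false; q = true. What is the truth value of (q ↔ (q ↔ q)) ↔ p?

false

q ↔ q = true ↔ true = true
q ↔ (q ↔ q) = true ↔ true = true
(q ↔ (q ↔ q)) ↔ p = true ↔ false = false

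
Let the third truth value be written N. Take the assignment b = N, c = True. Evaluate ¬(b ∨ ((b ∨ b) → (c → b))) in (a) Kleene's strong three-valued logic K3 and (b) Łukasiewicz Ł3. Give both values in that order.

N; False

In Kleene's strong three-valued logic K3: b ∨ b = N ∨ N = N
c → b = True → N = N  [¬True ∨ N]
(b ∨ b) → (c → b) = N → N = N
b ∨ ((b ∨ b) → (c → b)) = N ∨ N = N
¬(b ∨ ((b ∨ b) → (c → b))) = ¬N = N
In Łukasiewicz Ł3: b ∨ b = N ∨ N = N
c → b = True → N = N  [min(1, 1−1+½)]
(b ∨ b) → (c → b) = N → N = True
b ∨ ((b ∨ b) → (c → b)) = N ∨ True = True
¬(b ∨ ((b ∨ b) → (c → b))) = ¬True = False
They differ because Kleene's strong three-valued logic K3 and Łukasiewicz Ł3 treat N differently under implication.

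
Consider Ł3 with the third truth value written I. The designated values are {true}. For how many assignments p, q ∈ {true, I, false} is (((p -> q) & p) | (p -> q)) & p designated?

Designated under: (p=true, q=true).

1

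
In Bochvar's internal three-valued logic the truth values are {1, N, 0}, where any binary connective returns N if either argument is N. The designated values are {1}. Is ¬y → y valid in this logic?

Countermodel: y=N gives N, which is not designated.

No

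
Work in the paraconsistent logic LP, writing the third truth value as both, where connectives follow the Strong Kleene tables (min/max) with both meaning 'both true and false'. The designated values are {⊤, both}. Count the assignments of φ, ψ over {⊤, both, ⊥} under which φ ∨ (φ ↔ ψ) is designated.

Of the 9 assignments, 8 give a value in {⊤, both}.

8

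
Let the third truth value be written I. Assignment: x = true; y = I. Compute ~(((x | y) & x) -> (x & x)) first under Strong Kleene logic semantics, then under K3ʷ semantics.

In Strong Kleene logic: x | y = true | I = true
(x | y) & x = true & true = true
x & x = true & true = true
((x | y) & x) -> (x & x) = true -> true = true
~(((x | y) & x) -> (x & x)) = ~true = false
In K3ʷ: x | y = true | I = I
(x | y) & x = I & true = I
x & x = true & true = true
((x | y) & x) -> (x & x) = I -> true = I  [any arg is the third value ⇒ result is the third value]
~(((x | y) & x) -> (x & x)) = ~I = I
They differ because Strong Kleene logic and K3ʷ treat I differently under the binary connectives.

false; I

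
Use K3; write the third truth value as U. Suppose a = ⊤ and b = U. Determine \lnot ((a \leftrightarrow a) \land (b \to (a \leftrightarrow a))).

⊥

a \leftrightarrow a = ⊤ \leftrightarrow ⊤ = ⊤
a \leftrightarrow a = ⊤ \leftrightarrow ⊤ = ⊤
b \to (a \leftrightarrow a) = U \to ⊤ = ⊤  [\lnot U \lor ⊤]
(a \leftrightarrow a) \land (b \to (a \leftrightarrow a)) = ⊤ \land ⊤ = ⊤
\lnot ((a \leftrightarrow a) \land (b \to (a \leftrightarrow a))) = \lnot ⊤ = ⊥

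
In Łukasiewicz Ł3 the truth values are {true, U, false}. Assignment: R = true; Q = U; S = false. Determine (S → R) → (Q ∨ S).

S → R = false → true = true
Q ∨ S = U ∨ false = U
(S → R) → (Q ∨ S) = true → U = U

U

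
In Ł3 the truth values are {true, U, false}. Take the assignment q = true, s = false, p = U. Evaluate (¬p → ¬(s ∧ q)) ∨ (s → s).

true

¬p = ¬U = U
s ∧ q = false ∧ true = false
¬(s ∧ q) = ¬false = true
¬p → ¬(s ∧ q) = U → true = true  [min(1, 1−½+1)]
s → s = false → false = true
(¬p → ¬(s ∧ q)) ∨ (s → s) = true ∨ true = true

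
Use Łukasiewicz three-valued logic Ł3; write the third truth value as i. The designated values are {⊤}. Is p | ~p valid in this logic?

Countermodel: p=i gives i, which is not designated.

No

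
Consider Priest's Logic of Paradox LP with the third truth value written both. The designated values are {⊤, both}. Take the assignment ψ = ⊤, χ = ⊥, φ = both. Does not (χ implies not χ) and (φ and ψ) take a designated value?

not χ = not ⊥ = ⊤
χ implies not χ = ⊥ implies ⊤ = ⊤
not (χ implies not χ) = not ⊤ = ⊥
φ and ψ = both and ⊤ = both
not (χ implies not χ) and (φ and ψ) = ⊥ and both = ⊥
⊥ ∉ {⊤, both}.

No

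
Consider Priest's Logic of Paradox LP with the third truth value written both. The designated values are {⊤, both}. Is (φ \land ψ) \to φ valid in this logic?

Every assignment of φ, ψ over {⊤, both, ⊥} gives a value in {⊤, both}.
In particular, with φ=both, ψ=both: (φ \land ψ) \to φ = both.

Yes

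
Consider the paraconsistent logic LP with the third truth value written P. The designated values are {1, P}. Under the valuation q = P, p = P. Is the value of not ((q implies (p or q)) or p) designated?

p or q = P or P = P
q implies (p or q) = P implies P = P  [not P or P]
(q implies (p or q)) or p = P or P = P
not ((q implies (p or q)) or p) = not P = P
P ∈ {1, P}.

Yes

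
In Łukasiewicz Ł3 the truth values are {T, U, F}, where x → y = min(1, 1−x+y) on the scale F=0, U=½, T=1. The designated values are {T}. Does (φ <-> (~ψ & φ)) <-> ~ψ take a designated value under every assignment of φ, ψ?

Countermodel: φ=U, ψ=T gives U, which is not designated.

No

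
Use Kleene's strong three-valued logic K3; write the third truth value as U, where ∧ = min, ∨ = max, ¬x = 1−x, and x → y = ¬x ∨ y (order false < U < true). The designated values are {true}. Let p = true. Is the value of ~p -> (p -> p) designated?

~p = ~true = false
p -> p = true -> true = true
~p -> (p -> p) = false -> true = true
true ∈ {true}.

Yes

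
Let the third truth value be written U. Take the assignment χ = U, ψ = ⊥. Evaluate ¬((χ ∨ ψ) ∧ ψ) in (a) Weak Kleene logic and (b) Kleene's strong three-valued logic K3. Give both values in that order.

In Weak Kleene logic: χ ∨ ψ = U ∨ ⊥ = U
(χ ∨ ψ) ∧ ψ = U ∧ ⊥ = U
¬((χ ∨ ψ) ∧ ψ) = ¬U = U
In Kleene's strong three-valued logic K3: χ ∨ ψ = U ∨ ⊥ = U
(χ ∨ ψ) ∧ ψ = U ∧ ⊥ = ⊥
¬((χ ∨ ψ) ∧ ψ) = ¬⊥ = ⊤
They differ because Weak Kleene logic and Kleene's strong three-valued logic K3 treat U differently under the binary connectives.

U; ⊤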